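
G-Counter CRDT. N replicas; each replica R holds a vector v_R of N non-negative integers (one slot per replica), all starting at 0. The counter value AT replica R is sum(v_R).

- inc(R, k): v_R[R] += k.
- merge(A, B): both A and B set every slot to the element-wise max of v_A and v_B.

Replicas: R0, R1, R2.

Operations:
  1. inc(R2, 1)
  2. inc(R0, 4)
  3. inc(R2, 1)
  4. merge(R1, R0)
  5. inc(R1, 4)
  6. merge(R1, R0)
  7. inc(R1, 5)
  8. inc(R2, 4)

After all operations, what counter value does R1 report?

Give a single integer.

Answer: 13

Derivation:
Op 1: inc R2 by 1 -> R2=(0,0,1) value=1
Op 2: inc R0 by 4 -> R0=(4,0,0) value=4
Op 3: inc R2 by 1 -> R2=(0,0,2) value=2
Op 4: merge R1<->R0 -> R1=(4,0,0) R0=(4,0,0)
Op 5: inc R1 by 4 -> R1=(4,4,0) value=8
Op 6: merge R1<->R0 -> R1=(4,4,0) R0=(4,4,0)
Op 7: inc R1 by 5 -> R1=(4,9,0) value=13
Op 8: inc R2 by 4 -> R2=(0,0,6) value=6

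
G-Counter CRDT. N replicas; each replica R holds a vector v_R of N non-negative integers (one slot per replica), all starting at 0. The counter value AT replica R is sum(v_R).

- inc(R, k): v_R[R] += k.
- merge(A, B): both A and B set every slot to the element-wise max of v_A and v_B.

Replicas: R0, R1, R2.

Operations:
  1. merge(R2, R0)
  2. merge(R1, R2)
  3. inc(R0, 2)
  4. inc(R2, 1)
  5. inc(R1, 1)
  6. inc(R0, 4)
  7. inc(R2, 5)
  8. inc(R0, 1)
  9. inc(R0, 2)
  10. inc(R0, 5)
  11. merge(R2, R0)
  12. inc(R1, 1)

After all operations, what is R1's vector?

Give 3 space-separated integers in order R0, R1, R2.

Answer: 0 2 0

Derivation:
Op 1: merge R2<->R0 -> R2=(0,0,0) R0=(0,0,0)
Op 2: merge R1<->R2 -> R1=(0,0,0) R2=(0,0,0)
Op 3: inc R0 by 2 -> R0=(2,0,0) value=2
Op 4: inc R2 by 1 -> R2=(0,0,1) value=1
Op 5: inc R1 by 1 -> R1=(0,1,0) value=1
Op 6: inc R0 by 4 -> R0=(6,0,0) value=6
Op 7: inc R2 by 5 -> R2=(0,0,6) value=6
Op 8: inc R0 by 1 -> R0=(7,0,0) value=7
Op 9: inc R0 by 2 -> R0=(9,0,0) value=9
Op 10: inc R0 by 5 -> R0=(14,0,0) value=14
Op 11: merge R2<->R0 -> R2=(14,0,6) R0=(14,0,6)
Op 12: inc R1 by 1 -> R1=(0,2,0) value=2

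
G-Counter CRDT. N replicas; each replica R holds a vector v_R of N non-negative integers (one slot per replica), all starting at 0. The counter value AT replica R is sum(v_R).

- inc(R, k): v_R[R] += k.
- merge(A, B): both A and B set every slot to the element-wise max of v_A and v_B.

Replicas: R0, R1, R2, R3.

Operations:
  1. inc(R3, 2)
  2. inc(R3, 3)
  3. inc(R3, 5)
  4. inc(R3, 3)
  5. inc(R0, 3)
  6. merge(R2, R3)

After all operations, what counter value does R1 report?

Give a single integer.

Answer: 0

Derivation:
Op 1: inc R3 by 2 -> R3=(0,0,0,2) value=2
Op 2: inc R3 by 3 -> R3=(0,0,0,5) value=5
Op 3: inc R3 by 5 -> R3=(0,0,0,10) value=10
Op 4: inc R3 by 3 -> R3=(0,0,0,13) value=13
Op 5: inc R0 by 3 -> R0=(3,0,0,0) value=3
Op 6: merge R2<->R3 -> R2=(0,0,0,13) R3=(0,0,0,13)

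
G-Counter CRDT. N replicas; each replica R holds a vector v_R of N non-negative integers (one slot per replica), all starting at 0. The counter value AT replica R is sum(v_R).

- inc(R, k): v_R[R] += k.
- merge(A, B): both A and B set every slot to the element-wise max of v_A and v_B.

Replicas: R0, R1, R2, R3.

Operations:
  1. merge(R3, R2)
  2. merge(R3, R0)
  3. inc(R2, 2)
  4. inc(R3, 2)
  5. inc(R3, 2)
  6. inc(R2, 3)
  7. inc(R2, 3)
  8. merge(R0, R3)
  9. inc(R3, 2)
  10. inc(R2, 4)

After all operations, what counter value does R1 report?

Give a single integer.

Answer: 0

Derivation:
Op 1: merge R3<->R2 -> R3=(0,0,0,0) R2=(0,0,0,0)
Op 2: merge R3<->R0 -> R3=(0,0,0,0) R0=(0,0,0,0)
Op 3: inc R2 by 2 -> R2=(0,0,2,0) value=2
Op 4: inc R3 by 2 -> R3=(0,0,0,2) value=2
Op 5: inc R3 by 2 -> R3=(0,0,0,4) value=4
Op 6: inc R2 by 3 -> R2=(0,0,5,0) value=5
Op 7: inc R2 by 3 -> R2=(0,0,8,0) value=8
Op 8: merge R0<->R3 -> R0=(0,0,0,4) R3=(0,0,0,4)
Op 9: inc R3 by 2 -> R3=(0,0,0,6) value=6
Op 10: inc R2 by 4 -> R2=(0,0,12,0) value=12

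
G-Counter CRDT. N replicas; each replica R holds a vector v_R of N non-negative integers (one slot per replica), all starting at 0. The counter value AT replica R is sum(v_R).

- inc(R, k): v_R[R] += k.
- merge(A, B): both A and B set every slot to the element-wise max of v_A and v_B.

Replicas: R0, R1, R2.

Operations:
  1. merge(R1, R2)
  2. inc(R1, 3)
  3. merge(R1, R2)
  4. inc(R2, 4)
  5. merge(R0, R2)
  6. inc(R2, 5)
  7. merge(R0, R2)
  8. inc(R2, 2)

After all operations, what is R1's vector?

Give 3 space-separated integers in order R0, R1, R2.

Op 1: merge R1<->R2 -> R1=(0,0,0) R2=(0,0,0)
Op 2: inc R1 by 3 -> R1=(0,3,0) value=3
Op 3: merge R1<->R2 -> R1=(0,3,0) R2=(0,3,0)
Op 4: inc R2 by 4 -> R2=(0,3,4) value=7
Op 5: merge R0<->R2 -> R0=(0,3,4) R2=(0,3,4)
Op 6: inc R2 by 5 -> R2=(0,3,9) value=12
Op 7: merge R0<->R2 -> R0=(0,3,9) R2=(0,3,9)
Op 8: inc R2 by 2 -> R2=(0,3,11) value=14

Answer: 0 3 0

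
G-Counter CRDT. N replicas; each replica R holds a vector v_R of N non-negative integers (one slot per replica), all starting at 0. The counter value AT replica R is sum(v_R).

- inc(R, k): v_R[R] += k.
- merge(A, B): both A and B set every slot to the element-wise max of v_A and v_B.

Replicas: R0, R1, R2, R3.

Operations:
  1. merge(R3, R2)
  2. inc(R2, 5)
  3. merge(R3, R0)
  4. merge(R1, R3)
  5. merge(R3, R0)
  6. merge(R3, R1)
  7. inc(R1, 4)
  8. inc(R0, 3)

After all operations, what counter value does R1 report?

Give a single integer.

Op 1: merge R3<->R2 -> R3=(0,0,0,0) R2=(0,0,0,0)
Op 2: inc R2 by 5 -> R2=(0,0,5,0) value=5
Op 3: merge R3<->R0 -> R3=(0,0,0,0) R0=(0,0,0,0)
Op 4: merge R1<->R3 -> R1=(0,0,0,0) R3=(0,0,0,0)
Op 5: merge R3<->R0 -> R3=(0,0,0,0) R0=(0,0,0,0)
Op 6: merge R3<->R1 -> R3=(0,0,0,0) R1=(0,0,0,0)
Op 7: inc R1 by 4 -> R1=(0,4,0,0) value=4
Op 8: inc R0 by 3 -> R0=(3,0,0,0) value=3

Answer: 4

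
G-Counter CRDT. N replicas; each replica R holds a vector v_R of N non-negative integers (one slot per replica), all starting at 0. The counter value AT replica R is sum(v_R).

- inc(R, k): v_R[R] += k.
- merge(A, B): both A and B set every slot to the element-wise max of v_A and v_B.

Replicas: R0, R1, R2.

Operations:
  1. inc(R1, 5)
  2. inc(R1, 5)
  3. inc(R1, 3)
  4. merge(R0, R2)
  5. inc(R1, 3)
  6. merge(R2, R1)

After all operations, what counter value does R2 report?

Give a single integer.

Op 1: inc R1 by 5 -> R1=(0,5,0) value=5
Op 2: inc R1 by 5 -> R1=(0,10,0) value=10
Op 3: inc R1 by 3 -> R1=(0,13,0) value=13
Op 4: merge R0<->R2 -> R0=(0,0,0) R2=(0,0,0)
Op 5: inc R1 by 3 -> R1=(0,16,0) value=16
Op 6: merge R2<->R1 -> R2=(0,16,0) R1=(0,16,0)

Answer: 16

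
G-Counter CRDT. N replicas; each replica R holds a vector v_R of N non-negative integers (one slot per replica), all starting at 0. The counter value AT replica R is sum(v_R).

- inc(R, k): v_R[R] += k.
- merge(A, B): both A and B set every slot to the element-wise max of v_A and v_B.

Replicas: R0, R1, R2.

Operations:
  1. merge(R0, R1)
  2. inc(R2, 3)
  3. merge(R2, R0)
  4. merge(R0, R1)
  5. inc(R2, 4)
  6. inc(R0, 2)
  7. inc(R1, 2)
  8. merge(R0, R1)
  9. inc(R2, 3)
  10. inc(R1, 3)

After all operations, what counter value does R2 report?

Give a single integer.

Answer: 10

Derivation:
Op 1: merge R0<->R1 -> R0=(0,0,0) R1=(0,0,0)
Op 2: inc R2 by 3 -> R2=(0,0,3) value=3
Op 3: merge R2<->R0 -> R2=(0,0,3) R0=(0,0,3)
Op 4: merge R0<->R1 -> R0=(0,0,3) R1=(0,0,3)
Op 5: inc R2 by 4 -> R2=(0,0,7) value=7
Op 6: inc R0 by 2 -> R0=(2,0,3) value=5
Op 7: inc R1 by 2 -> R1=(0,2,3) value=5
Op 8: merge R0<->R1 -> R0=(2,2,3) R1=(2,2,3)
Op 9: inc R2 by 3 -> R2=(0,0,10) value=10
Op 10: inc R1 by 3 -> R1=(2,5,3) value=10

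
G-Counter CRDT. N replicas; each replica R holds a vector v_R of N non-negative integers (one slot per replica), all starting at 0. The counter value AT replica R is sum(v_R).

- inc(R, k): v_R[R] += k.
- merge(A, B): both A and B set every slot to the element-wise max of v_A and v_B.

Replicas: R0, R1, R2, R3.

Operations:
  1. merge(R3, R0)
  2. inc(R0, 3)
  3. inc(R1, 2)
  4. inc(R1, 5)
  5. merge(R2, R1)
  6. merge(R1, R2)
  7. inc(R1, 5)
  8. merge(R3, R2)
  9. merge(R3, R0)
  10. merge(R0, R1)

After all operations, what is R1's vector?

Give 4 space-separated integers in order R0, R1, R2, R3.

Op 1: merge R3<->R0 -> R3=(0,0,0,0) R0=(0,0,0,0)
Op 2: inc R0 by 3 -> R0=(3,0,0,0) value=3
Op 3: inc R1 by 2 -> R1=(0,2,0,0) value=2
Op 4: inc R1 by 5 -> R1=(0,7,0,0) value=7
Op 5: merge R2<->R1 -> R2=(0,7,0,0) R1=(0,7,0,0)
Op 6: merge R1<->R2 -> R1=(0,7,0,0) R2=(0,7,0,0)
Op 7: inc R1 by 5 -> R1=(0,12,0,0) value=12
Op 8: merge R3<->R2 -> R3=(0,7,0,0) R2=(0,7,0,0)
Op 9: merge R3<->R0 -> R3=(3,7,0,0) R0=(3,7,0,0)
Op 10: merge R0<->R1 -> R0=(3,12,0,0) R1=(3,12,0,0)

Answer: 3 12 0 0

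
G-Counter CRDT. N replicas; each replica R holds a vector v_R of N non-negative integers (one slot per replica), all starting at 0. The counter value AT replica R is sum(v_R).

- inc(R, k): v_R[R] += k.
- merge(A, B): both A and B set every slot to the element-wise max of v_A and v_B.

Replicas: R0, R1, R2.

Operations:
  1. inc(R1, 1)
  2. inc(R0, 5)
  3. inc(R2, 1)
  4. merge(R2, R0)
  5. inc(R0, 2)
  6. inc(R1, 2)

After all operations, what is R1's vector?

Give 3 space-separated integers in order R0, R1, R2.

Op 1: inc R1 by 1 -> R1=(0,1,0) value=1
Op 2: inc R0 by 5 -> R0=(5,0,0) value=5
Op 3: inc R2 by 1 -> R2=(0,0,1) value=1
Op 4: merge R2<->R0 -> R2=(5,0,1) R0=(5,0,1)
Op 5: inc R0 by 2 -> R0=(7,0,1) value=8
Op 6: inc R1 by 2 -> R1=(0,3,0) value=3

Answer: 0 3 0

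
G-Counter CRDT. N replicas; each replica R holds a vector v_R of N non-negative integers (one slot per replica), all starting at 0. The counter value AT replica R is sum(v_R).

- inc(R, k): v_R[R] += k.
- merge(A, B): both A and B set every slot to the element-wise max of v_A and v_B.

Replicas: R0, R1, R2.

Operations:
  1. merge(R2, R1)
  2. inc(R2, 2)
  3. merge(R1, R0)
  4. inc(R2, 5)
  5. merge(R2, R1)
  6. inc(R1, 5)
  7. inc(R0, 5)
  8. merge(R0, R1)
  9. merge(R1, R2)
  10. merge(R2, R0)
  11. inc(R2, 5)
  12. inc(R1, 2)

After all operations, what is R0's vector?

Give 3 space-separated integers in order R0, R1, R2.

Answer: 5 5 7

Derivation:
Op 1: merge R2<->R1 -> R2=(0,0,0) R1=(0,0,0)
Op 2: inc R2 by 2 -> R2=(0,0,2) value=2
Op 3: merge R1<->R0 -> R1=(0,0,0) R0=(0,0,0)
Op 4: inc R2 by 5 -> R2=(0,0,7) value=7
Op 5: merge R2<->R1 -> R2=(0,0,7) R1=(0,0,7)
Op 6: inc R1 by 5 -> R1=(0,5,7) value=12
Op 7: inc R0 by 5 -> R0=(5,0,0) value=5
Op 8: merge R0<->R1 -> R0=(5,5,7) R1=(5,5,7)
Op 9: merge R1<->R2 -> R1=(5,5,7) R2=(5,5,7)
Op 10: merge R2<->R0 -> R2=(5,5,7) R0=(5,5,7)
Op 11: inc R2 by 5 -> R2=(5,5,12) value=22
Op 12: inc R1 by 2 -> R1=(5,7,7) value=19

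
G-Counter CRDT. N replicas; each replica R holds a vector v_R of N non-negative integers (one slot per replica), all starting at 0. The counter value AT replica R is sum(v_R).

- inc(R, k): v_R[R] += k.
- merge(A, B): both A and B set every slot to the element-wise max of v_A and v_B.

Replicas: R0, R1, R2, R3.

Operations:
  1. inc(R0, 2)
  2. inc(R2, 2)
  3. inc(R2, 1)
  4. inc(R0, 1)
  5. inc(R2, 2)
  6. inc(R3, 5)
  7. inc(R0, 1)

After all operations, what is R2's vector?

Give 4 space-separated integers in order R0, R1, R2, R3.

Answer: 0 0 5 0

Derivation:
Op 1: inc R0 by 2 -> R0=(2,0,0,0) value=2
Op 2: inc R2 by 2 -> R2=(0,0,2,0) value=2
Op 3: inc R2 by 1 -> R2=(0,0,3,0) value=3
Op 4: inc R0 by 1 -> R0=(3,0,0,0) value=3
Op 5: inc R2 by 2 -> R2=(0,0,5,0) value=5
Op 6: inc R3 by 5 -> R3=(0,0,0,5) value=5
Op 7: inc R0 by 1 -> R0=(4,0,0,0) value=4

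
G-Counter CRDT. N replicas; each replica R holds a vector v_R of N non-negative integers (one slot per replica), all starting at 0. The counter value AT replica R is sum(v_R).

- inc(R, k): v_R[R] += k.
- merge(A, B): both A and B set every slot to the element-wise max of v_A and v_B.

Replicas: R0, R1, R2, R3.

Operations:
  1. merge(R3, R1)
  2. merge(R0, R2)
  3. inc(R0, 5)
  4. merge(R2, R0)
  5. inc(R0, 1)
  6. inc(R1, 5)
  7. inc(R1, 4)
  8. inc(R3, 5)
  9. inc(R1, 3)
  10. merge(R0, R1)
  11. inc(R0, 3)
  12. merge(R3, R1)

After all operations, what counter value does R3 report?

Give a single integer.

Answer: 23

Derivation:
Op 1: merge R3<->R1 -> R3=(0,0,0,0) R1=(0,0,0,0)
Op 2: merge R0<->R2 -> R0=(0,0,0,0) R2=(0,0,0,0)
Op 3: inc R0 by 5 -> R0=(5,0,0,0) value=5
Op 4: merge R2<->R0 -> R2=(5,0,0,0) R0=(5,0,0,0)
Op 5: inc R0 by 1 -> R0=(6,0,0,0) value=6
Op 6: inc R1 by 5 -> R1=(0,5,0,0) value=5
Op 7: inc R1 by 4 -> R1=(0,9,0,0) value=9
Op 8: inc R3 by 5 -> R3=(0,0,0,5) value=5
Op 9: inc R1 by 3 -> R1=(0,12,0,0) value=12
Op 10: merge R0<->R1 -> R0=(6,12,0,0) R1=(6,12,0,0)
Op 11: inc R0 by 3 -> R0=(9,12,0,0) value=21
Op 12: merge R3<->R1 -> R3=(6,12,0,5) R1=(6,12,0,5)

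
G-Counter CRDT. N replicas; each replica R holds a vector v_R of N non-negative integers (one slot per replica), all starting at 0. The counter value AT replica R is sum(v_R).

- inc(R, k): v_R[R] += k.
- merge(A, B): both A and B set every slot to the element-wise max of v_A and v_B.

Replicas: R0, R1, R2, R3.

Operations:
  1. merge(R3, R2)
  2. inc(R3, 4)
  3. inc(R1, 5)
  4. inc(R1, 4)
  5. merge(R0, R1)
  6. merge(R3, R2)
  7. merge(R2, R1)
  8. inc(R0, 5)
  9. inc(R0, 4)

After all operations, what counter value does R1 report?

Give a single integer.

Op 1: merge R3<->R2 -> R3=(0,0,0,0) R2=(0,0,0,0)
Op 2: inc R3 by 4 -> R3=(0,0,0,4) value=4
Op 3: inc R1 by 5 -> R1=(0,5,0,0) value=5
Op 4: inc R1 by 4 -> R1=(0,9,0,0) value=9
Op 5: merge R0<->R1 -> R0=(0,9,0,0) R1=(0,9,0,0)
Op 6: merge R3<->R2 -> R3=(0,0,0,4) R2=(0,0,0,4)
Op 7: merge R2<->R1 -> R2=(0,9,0,4) R1=(0,9,0,4)
Op 8: inc R0 by 5 -> R0=(5,9,0,0) value=14
Op 9: inc R0 by 4 -> R0=(9,9,0,0) value=18

Answer: 13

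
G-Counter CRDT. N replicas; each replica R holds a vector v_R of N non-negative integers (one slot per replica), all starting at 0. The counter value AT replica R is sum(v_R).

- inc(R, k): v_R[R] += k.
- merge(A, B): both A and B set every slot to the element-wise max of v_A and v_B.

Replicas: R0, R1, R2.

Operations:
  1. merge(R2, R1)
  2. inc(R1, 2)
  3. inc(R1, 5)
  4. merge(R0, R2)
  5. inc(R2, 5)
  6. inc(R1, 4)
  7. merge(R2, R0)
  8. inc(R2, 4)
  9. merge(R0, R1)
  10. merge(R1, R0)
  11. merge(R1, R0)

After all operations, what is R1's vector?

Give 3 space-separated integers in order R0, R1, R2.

Op 1: merge R2<->R1 -> R2=(0,0,0) R1=(0,0,0)
Op 2: inc R1 by 2 -> R1=(0,2,0) value=2
Op 3: inc R1 by 5 -> R1=(0,7,0) value=7
Op 4: merge R0<->R2 -> R0=(0,0,0) R2=(0,0,0)
Op 5: inc R2 by 5 -> R2=(0,0,5) value=5
Op 6: inc R1 by 4 -> R1=(0,11,0) value=11
Op 7: merge R2<->R0 -> R2=(0,0,5) R0=(0,0,5)
Op 8: inc R2 by 4 -> R2=(0,0,9) value=9
Op 9: merge R0<->R1 -> R0=(0,11,5) R1=(0,11,5)
Op 10: merge R1<->R0 -> R1=(0,11,5) R0=(0,11,5)
Op 11: merge R1<->R0 -> R1=(0,11,5) R0=(0,11,5)

Answer: 0 11 5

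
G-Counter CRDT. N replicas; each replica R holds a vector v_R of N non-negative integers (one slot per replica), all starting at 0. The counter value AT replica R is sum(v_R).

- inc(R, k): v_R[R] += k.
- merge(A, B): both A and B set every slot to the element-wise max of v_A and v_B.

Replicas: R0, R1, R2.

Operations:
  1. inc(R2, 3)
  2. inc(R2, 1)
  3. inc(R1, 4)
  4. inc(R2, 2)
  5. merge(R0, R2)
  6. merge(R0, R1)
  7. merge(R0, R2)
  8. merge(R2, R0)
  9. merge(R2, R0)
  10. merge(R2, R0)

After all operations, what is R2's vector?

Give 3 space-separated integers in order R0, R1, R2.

Op 1: inc R2 by 3 -> R2=(0,0,3) value=3
Op 2: inc R2 by 1 -> R2=(0,0,4) value=4
Op 3: inc R1 by 4 -> R1=(0,4,0) value=4
Op 4: inc R2 by 2 -> R2=(0,0,6) value=6
Op 5: merge R0<->R2 -> R0=(0,0,6) R2=(0,0,6)
Op 6: merge R0<->R1 -> R0=(0,4,6) R1=(0,4,6)
Op 7: merge R0<->R2 -> R0=(0,4,6) R2=(0,4,6)
Op 8: merge R2<->R0 -> R2=(0,4,6) R0=(0,4,6)
Op 9: merge R2<->R0 -> R2=(0,4,6) R0=(0,4,6)
Op 10: merge R2<->R0 -> R2=(0,4,6) R0=(0,4,6)

Answer: 0 4 6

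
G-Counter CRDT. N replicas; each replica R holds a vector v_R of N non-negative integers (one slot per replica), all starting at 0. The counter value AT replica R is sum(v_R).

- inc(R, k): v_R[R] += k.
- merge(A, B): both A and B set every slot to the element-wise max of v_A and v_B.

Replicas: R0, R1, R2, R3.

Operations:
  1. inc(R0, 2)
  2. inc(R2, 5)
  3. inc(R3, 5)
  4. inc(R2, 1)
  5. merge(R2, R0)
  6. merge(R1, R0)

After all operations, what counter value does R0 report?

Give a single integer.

Answer: 8

Derivation:
Op 1: inc R0 by 2 -> R0=(2,0,0,0) value=2
Op 2: inc R2 by 5 -> R2=(0,0,5,0) value=5
Op 3: inc R3 by 5 -> R3=(0,0,0,5) value=5
Op 4: inc R2 by 1 -> R2=(0,0,6,0) value=6
Op 5: merge R2<->R0 -> R2=(2,0,6,0) R0=(2,0,6,0)
Op 6: merge R1<->R0 -> R1=(2,0,6,0) R0=(2,0,6,0)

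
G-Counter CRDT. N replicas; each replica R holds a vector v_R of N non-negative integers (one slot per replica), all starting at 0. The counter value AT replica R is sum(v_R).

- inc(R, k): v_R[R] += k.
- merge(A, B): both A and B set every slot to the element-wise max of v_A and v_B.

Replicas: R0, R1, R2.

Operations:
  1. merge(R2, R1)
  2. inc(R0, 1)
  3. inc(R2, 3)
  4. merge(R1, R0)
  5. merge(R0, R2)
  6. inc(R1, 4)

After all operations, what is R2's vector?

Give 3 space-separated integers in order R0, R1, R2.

Op 1: merge R2<->R1 -> R2=(0,0,0) R1=(0,0,0)
Op 2: inc R0 by 1 -> R0=(1,0,0) value=1
Op 3: inc R2 by 3 -> R2=(0,0,3) value=3
Op 4: merge R1<->R0 -> R1=(1,0,0) R0=(1,0,0)
Op 5: merge R0<->R2 -> R0=(1,0,3) R2=(1,0,3)
Op 6: inc R1 by 4 -> R1=(1,4,0) value=5

Answer: 1 0 3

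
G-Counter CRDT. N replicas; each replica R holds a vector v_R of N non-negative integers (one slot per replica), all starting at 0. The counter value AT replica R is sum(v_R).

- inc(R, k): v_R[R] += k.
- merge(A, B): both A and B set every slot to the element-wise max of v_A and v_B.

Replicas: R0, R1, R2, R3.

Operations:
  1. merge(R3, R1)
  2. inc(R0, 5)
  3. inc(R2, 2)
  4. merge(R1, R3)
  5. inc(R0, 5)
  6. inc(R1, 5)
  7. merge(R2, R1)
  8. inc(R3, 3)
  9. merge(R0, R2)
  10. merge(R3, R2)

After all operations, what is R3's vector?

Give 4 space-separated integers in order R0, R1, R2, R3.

Answer: 10 5 2 3

Derivation:
Op 1: merge R3<->R1 -> R3=(0,0,0,0) R1=(0,0,0,0)
Op 2: inc R0 by 5 -> R0=(5,0,0,0) value=5
Op 3: inc R2 by 2 -> R2=(0,0,2,0) value=2
Op 4: merge R1<->R3 -> R1=(0,0,0,0) R3=(0,0,0,0)
Op 5: inc R0 by 5 -> R0=(10,0,0,0) value=10
Op 6: inc R1 by 5 -> R1=(0,5,0,0) value=5
Op 7: merge R2<->R1 -> R2=(0,5,2,0) R1=(0,5,2,0)
Op 8: inc R3 by 3 -> R3=(0,0,0,3) value=3
Op 9: merge R0<->R2 -> R0=(10,5,2,0) R2=(10,5,2,0)
Op 10: merge R3<->R2 -> R3=(10,5,2,3) R2=(10,5,2,3)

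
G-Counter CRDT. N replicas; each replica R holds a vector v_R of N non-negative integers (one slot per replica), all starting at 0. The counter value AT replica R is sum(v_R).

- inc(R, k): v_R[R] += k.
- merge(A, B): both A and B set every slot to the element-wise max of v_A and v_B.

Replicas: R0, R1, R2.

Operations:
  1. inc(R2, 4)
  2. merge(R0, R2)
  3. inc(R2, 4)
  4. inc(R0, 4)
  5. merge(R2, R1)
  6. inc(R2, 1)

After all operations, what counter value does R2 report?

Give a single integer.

Op 1: inc R2 by 4 -> R2=(0,0,4) value=4
Op 2: merge R0<->R2 -> R0=(0,0,4) R2=(0,0,4)
Op 3: inc R2 by 4 -> R2=(0,0,8) value=8
Op 4: inc R0 by 4 -> R0=(4,0,4) value=8
Op 5: merge R2<->R1 -> R2=(0,0,8) R1=(0,0,8)
Op 6: inc R2 by 1 -> R2=(0,0,9) value=9

Answer: 9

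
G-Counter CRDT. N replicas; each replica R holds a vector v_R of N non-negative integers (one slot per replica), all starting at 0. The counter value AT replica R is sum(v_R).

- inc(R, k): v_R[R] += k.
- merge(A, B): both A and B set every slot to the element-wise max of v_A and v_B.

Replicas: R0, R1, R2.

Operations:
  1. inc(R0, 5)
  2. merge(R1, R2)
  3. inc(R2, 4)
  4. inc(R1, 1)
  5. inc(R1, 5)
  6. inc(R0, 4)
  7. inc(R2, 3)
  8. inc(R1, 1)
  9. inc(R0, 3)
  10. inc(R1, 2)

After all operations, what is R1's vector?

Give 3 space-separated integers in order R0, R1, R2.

Answer: 0 9 0

Derivation:
Op 1: inc R0 by 5 -> R0=(5,0,0) value=5
Op 2: merge R1<->R2 -> R1=(0,0,0) R2=(0,0,0)
Op 3: inc R2 by 4 -> R2=(0,0,4) value=4
Op 4: inc R1 by 1 -> R1=(0,1,0) value=1
Op 5: inc R1 by 5 -> R1=(0,6,0) value=6
Op 6: inc R0 by 4 -> R0=(9,0,0) value=9
Op 7: inc R2 by 3 -> R2=(0,0,7) value=7
Op 8: inc R1 by 1 -> R1=(0,7,0) value=7
Op 9: inc R0 by 3 -> R0=(12,0,0) value=12
Op 10: inc R1 by 2 -> R1=(0,9,0) value=9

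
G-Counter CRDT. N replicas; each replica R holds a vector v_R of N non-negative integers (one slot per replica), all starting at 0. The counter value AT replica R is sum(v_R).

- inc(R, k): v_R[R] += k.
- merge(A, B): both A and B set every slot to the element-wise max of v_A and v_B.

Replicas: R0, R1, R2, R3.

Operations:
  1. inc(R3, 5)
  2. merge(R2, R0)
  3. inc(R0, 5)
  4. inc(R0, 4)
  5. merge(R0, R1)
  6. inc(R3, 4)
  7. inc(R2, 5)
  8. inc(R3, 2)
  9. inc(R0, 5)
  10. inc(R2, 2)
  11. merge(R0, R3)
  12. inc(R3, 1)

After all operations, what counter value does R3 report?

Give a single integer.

Op 1: inc R3 by 5 -> R3=(0,0,0,5) value=5
Op 2: merge R2<->R0 -> R2=(0,0,0,0) R0=(0,0,0,0)
Op 3: inc R0 by 5 -> R0=(5,0,0,0) value=5
Op 4: inc R0 by 4 -> R0=(9,0,0,0) value=9
Op 5: merge R0<->R1 -> R0=(9,0,0,0) R1=(9,0,0,0)
Op 6: inc R3 by 4 -> R3=(0,0,0,9) value=9
Op 7: inc R2 by 5 -> R2=(0,0,5,0) value=5
Op 8: inc R3 by 2 -> R3=(0,0,0,11) value=11
Op 9: inc R0 by 5 -> R0=(14,0,0,0) value=14
Op 10: inc R2 by 2 -> R2=(0,0,7,0) value=7
Op 11: merge R0<->R3 -> R0=(14,0,0,11) R3=(14,0,0,11)
Op 12: inc R3 by 1 -> R3=(14,0,0,12) value=26

Answer: 26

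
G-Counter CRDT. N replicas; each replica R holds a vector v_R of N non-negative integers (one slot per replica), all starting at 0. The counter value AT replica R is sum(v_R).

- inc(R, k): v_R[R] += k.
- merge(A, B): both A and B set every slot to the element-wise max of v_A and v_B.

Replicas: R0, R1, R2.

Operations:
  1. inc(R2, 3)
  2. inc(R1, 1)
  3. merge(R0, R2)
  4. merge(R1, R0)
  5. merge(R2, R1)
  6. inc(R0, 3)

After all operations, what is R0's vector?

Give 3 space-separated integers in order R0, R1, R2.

Answer: 3 1 3

Derivation:
Op 1: inc R2 by 3 -> R2=(0,0,3) value=3
Op 2: inc R1 by 1 -> R1=(0,1,0) value=1
Op 3: merge R0<->R2 -> R0=(0,0,3) R2=(0,0,3)
Op 4: merge R1<->R0 -> R1=(0,1,3) R0=(0,1,3)
Op 5: merge R2<->R1 -> R2=(0,1,3) R1=(0,1,3)
Op 6: inc R0 by 3 -> R0=(3,1,3) value=7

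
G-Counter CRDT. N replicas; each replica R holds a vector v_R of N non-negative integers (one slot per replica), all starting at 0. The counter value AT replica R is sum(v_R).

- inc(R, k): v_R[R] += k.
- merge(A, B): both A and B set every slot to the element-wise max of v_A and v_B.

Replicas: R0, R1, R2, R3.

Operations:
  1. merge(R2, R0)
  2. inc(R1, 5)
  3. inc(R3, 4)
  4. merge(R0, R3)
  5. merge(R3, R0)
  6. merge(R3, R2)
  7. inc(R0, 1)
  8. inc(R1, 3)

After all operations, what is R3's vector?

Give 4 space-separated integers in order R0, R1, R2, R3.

Answer: 0 0 0 4

Derivation:
Op 1: merge R2<->R0 -> R2=(0,0,0,0) R0=(0,0,0,0)
Op 2: inc R1 by 5 -> R1=(0,5,0,0) value=5
Op 3: inc R3 by 4 -> R3=(0,0,0,4) value=4
Op 4: merge R0<->R3 -> R0=(0,0,0,4) R3=(0,0,0,4)
Op 5: merge R3<->R0 -> R3=(0,0,0,4) R0=(0,0,0,4)
Op 6: merge R3<->R2 -> R3=(0,0,0,4) R2=(0,0,0,4)
Op 7: inc R0 by 1 -> R0=(1,0,0,4) value=5
Op 8: inc R1 by 3 -> R1=(0,8,0,0) value=8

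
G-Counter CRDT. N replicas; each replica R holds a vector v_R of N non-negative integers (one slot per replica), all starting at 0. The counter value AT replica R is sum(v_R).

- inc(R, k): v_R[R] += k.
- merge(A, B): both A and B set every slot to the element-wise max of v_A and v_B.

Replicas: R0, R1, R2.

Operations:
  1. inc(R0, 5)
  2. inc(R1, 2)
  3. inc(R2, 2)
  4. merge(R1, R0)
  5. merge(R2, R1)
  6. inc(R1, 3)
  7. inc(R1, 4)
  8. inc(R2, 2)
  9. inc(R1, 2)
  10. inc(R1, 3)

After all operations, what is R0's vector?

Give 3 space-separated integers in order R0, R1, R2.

Answer: 5 2 0

Derivation:
Op 1: inc R0 by 5 -> R0=(5,0,0) value=5
Op 2: inc R1 by 2 -> R1=(0,2,0) value=2
Op 3: inc R2 by 2 -> R2=(0,0,2) value=2
Op 4: merge R1<->R0 -> R1=(5,2,0) R0=(5,2,0)
Op 5: merge R2<->R1 -> R2=(5,2,2) R1=(5,2,2)
Op 6: inc R1 by 3 -> R1=(5,5,2) value=12
Op 7: inc R1 by 4 -> R1=(5,9,2) value=16
Op 8: inc R2 by 2 -> R2=(5,2,4) value=11
Op 9: inc R1 by 2 -> R1=(5,11,2) value=18
Op 10: inc R1 by 3 -> R1=(5,14,2) value=21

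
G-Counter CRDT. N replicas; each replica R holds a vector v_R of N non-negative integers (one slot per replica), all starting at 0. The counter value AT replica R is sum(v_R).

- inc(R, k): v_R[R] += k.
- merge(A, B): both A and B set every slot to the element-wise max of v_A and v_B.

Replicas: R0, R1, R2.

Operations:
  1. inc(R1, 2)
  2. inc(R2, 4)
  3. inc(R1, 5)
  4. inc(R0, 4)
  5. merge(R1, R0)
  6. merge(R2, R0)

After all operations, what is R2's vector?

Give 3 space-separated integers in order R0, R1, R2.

Op 1: inc R1 by 2 -> R1=(0,2,0) value=2
Op 2: inc R2 by 4 -> R2=(0,0,4) value=4
Op 3: inc R1 by 5 -> R1=(0,7,0) value=7
Op 4: inc R0 by 4 -> R0=(4,0,0) value=4
Op 5: merge R1<->R0 -> R1=(4,7,0) R0=(4,7,0)
Op 6: merge R2<->R0 -> R2=(4,7,4) R0=(4,7,4)

Answer: 4 7 4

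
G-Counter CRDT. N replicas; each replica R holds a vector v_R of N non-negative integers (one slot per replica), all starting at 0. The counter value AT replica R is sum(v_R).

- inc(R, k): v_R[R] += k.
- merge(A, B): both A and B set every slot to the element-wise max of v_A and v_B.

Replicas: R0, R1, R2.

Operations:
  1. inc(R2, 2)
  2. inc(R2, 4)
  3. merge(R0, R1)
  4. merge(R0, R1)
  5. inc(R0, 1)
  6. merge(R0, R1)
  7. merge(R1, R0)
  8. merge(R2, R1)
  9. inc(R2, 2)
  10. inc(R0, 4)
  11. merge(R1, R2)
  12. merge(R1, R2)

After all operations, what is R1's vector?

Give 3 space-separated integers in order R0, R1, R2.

Op 1: inc R2 by 2 -> R2=(0,0,2) value=2
Op 2: inc R2 by 4 -> R2=(0,0,6) value=6
Op 3: merge R0<->R1 -> R0=(0,0,0) R1=(0,0,0)
Op 4: merge R0<->R1 -> R0=(0,0,0) R1=(0,0,0)
Op 5: inc R0 by 1 -> R0=(1,0,0) value=1
Op 6: merge R0<->R1 -> R0=(1,0,0) R1=(1,0,0)
Op 7: merge R1<->R0 -> R1=(1,0,0) R0=(1,0,0)
Op 8: merge R2<->R1 -> R2=(1,0,6) R1=(1,0,6)
Op 9: inc R2 by 2 -> R2=(1,0,8) value=9
Op 10: inc R0 by 4 -> R0=(5,0,0) value=5
Op 11: merge R1<->R2 -> R1=(1,0,8) R2=(1,0,8)
Op 12: merge R1<->R2 -> R1=(1,0,8) R2=(1,0,8)

Answer: 1 0 8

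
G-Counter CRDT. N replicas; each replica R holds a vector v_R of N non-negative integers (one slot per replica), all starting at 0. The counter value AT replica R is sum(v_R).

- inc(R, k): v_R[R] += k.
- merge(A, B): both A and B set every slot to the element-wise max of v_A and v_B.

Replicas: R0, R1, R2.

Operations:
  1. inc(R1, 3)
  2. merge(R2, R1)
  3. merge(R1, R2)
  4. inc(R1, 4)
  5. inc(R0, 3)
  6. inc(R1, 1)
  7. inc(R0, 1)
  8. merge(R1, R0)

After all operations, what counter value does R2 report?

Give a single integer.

Op 1: inc R1 by 3 -> R1=(0,3,0) value=3
Op 2: merge R2<->R1 -> R2=(0,3,0) R1=(0,3,0)
Op 3: merge R1<->R2 -> R1=(0,3,0) R2=(0,3,0)
Op 4: inc R1 by 4 -> R1=(0,7,0) value=7
Op 5: inc R0 by 3 -> R0=(3,0,0) value=3
Op 6: inc R1 by 1 -> R1=(0,8,0) value=8
Op 7: inc R0 by 1 -> R0=(4,0,0) value=4
Op 8: merge R1<->R0 -> R1=(4,8,0) R0=(4,8,0)

Answer: 3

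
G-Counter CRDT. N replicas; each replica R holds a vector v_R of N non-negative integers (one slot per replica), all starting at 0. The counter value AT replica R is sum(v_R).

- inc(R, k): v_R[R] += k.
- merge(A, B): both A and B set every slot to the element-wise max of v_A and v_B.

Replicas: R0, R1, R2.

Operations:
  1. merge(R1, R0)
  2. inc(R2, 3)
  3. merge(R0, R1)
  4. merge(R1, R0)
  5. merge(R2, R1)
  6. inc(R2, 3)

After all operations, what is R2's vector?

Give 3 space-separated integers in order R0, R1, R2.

Answer: 0 0 6

Derivation:
Op 1: merge R1<->R0 -> R1=(0,0,0) R0=(0,0,0)
Op 2: inc R2 by 3 -> R2=(0,0,3) value=3
Op 3: merge R0<->R1 -> R0=(0,0,0) R1=(0,0,0)
Op 4: merge R1<->R0 -> R1=(0,0,0) R0=(0,0,0)
Op 5: merge R2<->R1 -> R2=(0,0,3) R1=(0,0,3)
Op 6: inc R2 by 3 -> R2=(0,0,6) value=6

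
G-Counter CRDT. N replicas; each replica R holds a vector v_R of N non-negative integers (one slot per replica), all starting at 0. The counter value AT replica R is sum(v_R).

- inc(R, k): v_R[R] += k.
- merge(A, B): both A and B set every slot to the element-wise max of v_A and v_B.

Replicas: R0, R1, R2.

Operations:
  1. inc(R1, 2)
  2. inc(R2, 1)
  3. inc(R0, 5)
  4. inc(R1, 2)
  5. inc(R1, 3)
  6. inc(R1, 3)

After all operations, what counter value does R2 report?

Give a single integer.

Op 1: inc R1 by 2 -> R1=(0,2,0) value=2
Op 2: inc R2 by 1 -> R2=(0,0,1) value=1
Op 3: inc R0 by 5 -> R0=(5,0,0) value=5
Op 4: inc R1 by 2 -> R1=(0,4,0) value=4
Op 5: inc R1 by 3 -> R1=(0,7,0) value=7
Op 6: inc R1 by 3 -> R1=(0,10,0) value=10

Answer: 1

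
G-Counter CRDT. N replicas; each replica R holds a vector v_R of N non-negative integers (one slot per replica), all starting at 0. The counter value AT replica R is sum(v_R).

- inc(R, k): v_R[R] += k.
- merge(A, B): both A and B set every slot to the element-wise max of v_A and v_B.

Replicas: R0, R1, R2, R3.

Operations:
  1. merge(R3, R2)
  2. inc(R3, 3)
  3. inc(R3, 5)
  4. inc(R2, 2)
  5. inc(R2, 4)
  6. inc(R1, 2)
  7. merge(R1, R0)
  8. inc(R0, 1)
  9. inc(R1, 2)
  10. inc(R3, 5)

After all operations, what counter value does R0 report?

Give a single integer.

Op 1: merge R3<->R2 -> R3=(0,0,0,0) R2=(0,0,0,0)
Op 2: inc R3 by 3 -> R3=(0,0,0,3) value=3
Op 3: inc R3 by 5 -> R3=(0,0,0,8) value=8
Op 4: inc R2 by 2 -> R2=(0,0,2,0) value=2
Op 5: inc R2 by 4 -> R2=(0,0,6,0) value=6
Op 6: inc R1 by 2 -> R1=(0,2,0,0) value=2
Op 7: merge R1<->R0 -> R1=(0,2,0,0) R0=(0,2,0,0)
Op 8: inc R0 by 1 -> R0=(1,2,0,0) value=3
Op 9: inc R1 by 2 -> R1=(0,4,0,0) value=4
Op 10: inc R3 by 5 -> R3=(0,0,0,13) value=13

Answer: 3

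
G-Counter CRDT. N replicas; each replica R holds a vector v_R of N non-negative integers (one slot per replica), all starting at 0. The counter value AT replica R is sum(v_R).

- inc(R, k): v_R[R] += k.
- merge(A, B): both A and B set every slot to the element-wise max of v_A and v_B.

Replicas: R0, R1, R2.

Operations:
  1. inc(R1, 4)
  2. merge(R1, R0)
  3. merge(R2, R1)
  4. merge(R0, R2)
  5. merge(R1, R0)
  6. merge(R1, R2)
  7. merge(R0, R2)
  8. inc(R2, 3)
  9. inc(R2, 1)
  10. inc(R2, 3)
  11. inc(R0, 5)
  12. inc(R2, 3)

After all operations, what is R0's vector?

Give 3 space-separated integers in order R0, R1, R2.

Op 1: inc R1 by 4 -> R1=(0,4,0) value=4
Op 2: merge R1<->R0 -> R1=(0,4,0) R0=(0,4,0)
Op 3: merge R2<->R1 -> R2=(0,4,0) R1=(0,4,0)
Op 4: merge R0<->R2 -> R0=(0,4,0) R2=(0,4,0)
Op 5: merge R1<->R0 -> R1=(0,4,0) R0=(0,4,0)
Op 6: merge R1<->R2 -> R1=(0,4,0) R2=(0,4,0)
Op 7: merge R0<->R2 -> R0=(0,4,0) R2=(0,4,0)
Op 8: inc R2 by 3 -> R2=(0,4,3) value=7
Op 9: inc R2 by 1 -> R2=(0,4,4) value=8
Op 10: inc R2 by 3 -> R2=(0,4,7) value=11
Op 11: inc R0 by 5 -> R0=(5,4,0) value=9
Op 12: inc R2 by 3 -> R2=(0,4,10) value=14

Answer: 5 4 0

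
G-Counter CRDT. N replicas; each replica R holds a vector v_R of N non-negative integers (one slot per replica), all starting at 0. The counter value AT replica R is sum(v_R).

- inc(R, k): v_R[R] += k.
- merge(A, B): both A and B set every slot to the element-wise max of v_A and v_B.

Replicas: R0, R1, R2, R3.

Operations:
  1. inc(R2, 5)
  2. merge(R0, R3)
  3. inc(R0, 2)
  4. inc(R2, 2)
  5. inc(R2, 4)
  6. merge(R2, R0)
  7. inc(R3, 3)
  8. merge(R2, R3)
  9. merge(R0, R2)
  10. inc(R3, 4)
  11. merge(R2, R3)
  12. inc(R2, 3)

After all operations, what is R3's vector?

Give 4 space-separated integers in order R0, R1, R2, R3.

Answer: 2 0 11 7

Derivation:
Op 1: inc R2 by 5 -> R2=(0,0,5,0) value=5
Op 2: merge R0<->R3 -> R0=(0,0,0,0) R3=(0,0,0,0)
Op 3: inc R0 by 2 -> R0=(2,0,0,0) value=2
Op 4: inc R2 by 2 -> R2=(0,0,7,0) value=7
Op 5: inc R2 by 4 -> R2=(0,0,11,0) value=11
Op 6: merge R2<->R0 -> R2=(2,0,11,0) R0=(2,0,11,0)
Op 7: inc R3 by 3 -> R3=(0,0,0,3) value=3
Op 8: merge R2<->R3 -> R2=(2,0,11,3) R3=(2,0,11,3)
Op 9: merge R0<->R2 -> R0=(2,0,11,3) R2=(2,0,11,3)
Op 10: inc R3 by 4 -> R3=(2,0,11,7) value=20
Op 11: merge R2<->R3 -> R2=(2,0,11,7) R3=(2,0,11,7)
Op 12: inc R2 by 3 -> R2=(2,0,14,7) value=23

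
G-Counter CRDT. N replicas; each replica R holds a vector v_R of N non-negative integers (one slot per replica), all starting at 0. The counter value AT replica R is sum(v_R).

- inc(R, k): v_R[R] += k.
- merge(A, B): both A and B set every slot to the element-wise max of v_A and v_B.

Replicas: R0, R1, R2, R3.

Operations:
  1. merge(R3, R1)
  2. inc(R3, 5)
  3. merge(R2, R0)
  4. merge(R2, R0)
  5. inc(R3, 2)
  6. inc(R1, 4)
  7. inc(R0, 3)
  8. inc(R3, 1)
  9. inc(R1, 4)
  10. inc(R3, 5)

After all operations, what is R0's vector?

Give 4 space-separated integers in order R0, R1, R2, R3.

Op 1: merge R3<->R1 -> R3=(0,0,0,0) R1=(0,0,0,0)
Op 2: inc R3 by 5 -> R3=(0,0,0,5) value=5
Op 3: merge R2<->R0 -> R2=(0,0,0,0) R0=(0,0,0,0)
Op 4: merge R2<->R0 -> R2=(0,0,0,0) R0=(0,0,0,0)
Op 5: inc R3 by 2 -> R3=(0,0,0,7) value=7
Op 6: inc R1 by 4 -> R1=(0,4,0,0) value=4
Op 7: inc R0 by 3 -> R0=(3,0,0,0) value=3
Op 8: inc R3 by 1 -> R3=(0,0,0,8) value=8
Op 9: inc R1 by 4 -> R1=(0,8,0,0) value=8
Op 10: inc R3 by 5 -> R3=(0,0,0,13) value=13

Answer: 3 0 0 0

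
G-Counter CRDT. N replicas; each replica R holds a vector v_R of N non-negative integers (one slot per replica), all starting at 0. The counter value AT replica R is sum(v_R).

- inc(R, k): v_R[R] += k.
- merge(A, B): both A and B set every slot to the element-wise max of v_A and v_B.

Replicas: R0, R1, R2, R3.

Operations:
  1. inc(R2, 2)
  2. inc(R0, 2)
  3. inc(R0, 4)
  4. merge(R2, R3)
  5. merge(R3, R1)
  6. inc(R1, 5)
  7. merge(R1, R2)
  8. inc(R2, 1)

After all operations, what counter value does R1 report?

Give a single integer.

Op 1: inc R2 by 2 -> R2=(0,0,2,0) value=2
Op 2: inc R0 by 2 -> R0=(2,0,0,0) value=2
Op 3: inc R0 by 4 -> R0=(6,0,0,0) value=6
Op 4: merge R2<->R3 -> R2=(0,0,2,0) R3=(0,0,2,0)
Op 5: merge R3<->R1 -> R3=(0,0,2,0) R1=(0,0,2,0)
Op 6: inc R1 by 5 -> R1=(0,5,2,0) value=7
Op 7: merge R1<->R2 -> R1=(0,5,2,0) R2=(0,5,2,0)
Op 8: inc R2 by 1 -> R2=(0,5,3,0) value=8

Answer: 7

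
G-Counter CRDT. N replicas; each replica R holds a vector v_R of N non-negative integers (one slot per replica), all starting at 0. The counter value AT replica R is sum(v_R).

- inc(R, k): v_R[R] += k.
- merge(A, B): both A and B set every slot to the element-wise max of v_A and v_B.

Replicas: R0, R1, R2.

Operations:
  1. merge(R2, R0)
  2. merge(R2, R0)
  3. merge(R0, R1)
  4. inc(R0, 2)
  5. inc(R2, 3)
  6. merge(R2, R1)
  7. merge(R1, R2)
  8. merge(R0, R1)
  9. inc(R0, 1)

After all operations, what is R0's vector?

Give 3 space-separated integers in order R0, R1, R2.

Op 1: merge R2<->R0 -> R2=(0,0,0) R0=(0,0,0)
Op 2: merge R2<->R0 -> R2=(0,0,0) R0=(0,0,0)
Op 3: merge R0<->R1 -> R0=(0,0,0) R1=(0,0,0)
Op 4: inc R0 by 2 -> R0=(2,0,0) value=2
Op 5: inc R2 by 3 -> R2=(0,0,3) value=3
Op 6: merge R2<->R1 -> R2=(0,0,3) R1=(0,0,3)
Op 7: merge R1<->R2 -> R1=(0,0,3) R2=(0,0,3)
Op 8: merge R0<->R1 -> R0=(2,0,3) R1=(2,0,3)
Op 9: inc R0 by 1 -> R0=(3,0,3) value=6

Answer: 3 0 3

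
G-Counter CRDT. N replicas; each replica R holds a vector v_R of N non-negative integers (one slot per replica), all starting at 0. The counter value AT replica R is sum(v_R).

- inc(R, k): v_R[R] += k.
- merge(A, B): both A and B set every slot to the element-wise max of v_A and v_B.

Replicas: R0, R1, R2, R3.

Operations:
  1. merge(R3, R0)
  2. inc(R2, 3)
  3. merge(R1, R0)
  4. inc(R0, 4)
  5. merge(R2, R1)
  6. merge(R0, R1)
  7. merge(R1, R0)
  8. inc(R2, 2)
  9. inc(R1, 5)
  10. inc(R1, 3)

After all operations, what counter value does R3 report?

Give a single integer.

Answer: 0

Derivation:
Op 1: merge R3<->R0 -> R3=(0,0,0,0) R0=(0,0,0,0)
Op 2: inc R2 by 3 -> R2=(0,0,3,0) value=3
Op 3: merge R1<->R0 -> R1=(0,0,0,0) R0=(0,0,0,0)
Op 4: inc R0 by 4 -> R0=(4,0,0,0) value=4
Op 5: merge R2<->R1 -> R2=(0,0,3,0) R1=(0,0,3,0)
Op 6: merge R0<->R1 -> R0=(4,0,3,0) R1=(4,0,3,0)
Op 7: merge R1<->R0 -> R1=(4,0,3,0) R0=(4,0,3,0)
Op 8: inc R2 by 2 -> R2=(0,0,5,0) value=5
Op 9: inc R1 by 5 -> R1=(4,5,3,0) value=12
Op 10: inc R1 by 3 -> R1=(4,8,3,0) value=15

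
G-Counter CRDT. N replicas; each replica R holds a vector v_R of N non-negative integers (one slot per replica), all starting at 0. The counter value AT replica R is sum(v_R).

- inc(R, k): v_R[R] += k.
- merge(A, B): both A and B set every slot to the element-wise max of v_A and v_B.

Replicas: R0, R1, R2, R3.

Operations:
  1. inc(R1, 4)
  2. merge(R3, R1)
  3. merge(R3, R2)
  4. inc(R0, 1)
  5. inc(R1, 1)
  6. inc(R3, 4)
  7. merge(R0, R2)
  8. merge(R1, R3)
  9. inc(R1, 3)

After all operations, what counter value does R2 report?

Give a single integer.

Answer: 5

Derivation:
Op 1: inc R1 by 4 -> R1=(0,4,0,0) value=4
Op 2: merge R3<->R1 -> R3=(0,4,0,0) R1=(0,4,0,0)
Op 3: merge R3<->R2 -> R3=(0,4,0,0) R2=(0,4,0,0)
Op 4: inc R0 by 1 -> R0=(1,0,0,0) value=1
Op 5: inc R1 by 1 -> R1=(0,5,0,0) value=5
Op 6: inc R3 by 4 -> R3=(0,4,0,4) value=8
Op 7: merge R0<->R2 -> R0=(1,4,0,0) R2=(1,4,0,0)
Op 8: merge R1<->R3 -> R1=(0,5,0,4) R3=(0,5,0,4)
Op 9: inc R1 by 3 -> R1=(0,8,0,4) value=12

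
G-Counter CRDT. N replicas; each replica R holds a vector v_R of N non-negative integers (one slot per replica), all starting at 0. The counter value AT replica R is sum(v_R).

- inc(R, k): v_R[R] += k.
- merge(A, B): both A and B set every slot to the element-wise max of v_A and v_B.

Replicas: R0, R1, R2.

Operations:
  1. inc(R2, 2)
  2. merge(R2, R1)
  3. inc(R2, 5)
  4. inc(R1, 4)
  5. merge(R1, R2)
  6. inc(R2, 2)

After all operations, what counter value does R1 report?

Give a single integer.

Answer: 11

Derivation:
Op 1: inc R2 by 2 -> R2=(0,0,2) value=2
Op 2: merge R2<->R1 -> R2=(0,0,2) R1=(0,0,2)
Op 3: inc R2 by 5 -> R2=(0,0,7) value=7
Op 4: inc R1 by 4 -> R1=(0,4,2) value=6
Op 5: merge R1<->R2 -> R1=(0,4,7) R2=(0,4,7)
Op 6: inc R2 by 2 -> R2=(0,4,9) value=13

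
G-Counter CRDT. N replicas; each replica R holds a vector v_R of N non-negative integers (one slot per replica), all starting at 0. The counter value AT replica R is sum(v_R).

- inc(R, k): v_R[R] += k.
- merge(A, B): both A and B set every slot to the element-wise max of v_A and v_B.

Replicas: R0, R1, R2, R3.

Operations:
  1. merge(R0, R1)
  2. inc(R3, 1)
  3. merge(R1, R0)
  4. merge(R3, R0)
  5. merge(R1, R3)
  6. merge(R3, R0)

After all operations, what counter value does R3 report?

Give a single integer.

Op 1: merge R0<->R1 -> R0=(0,0,0,0) R1=(0,0,0,0)
Op 2: inc R3 by 1 -> R3=(0,0,0,1) value=1
Op 3: merge R1<->R0 -> R1=(0,0,0,0) R0=(0,0,0,0)
Op 4: merge R3<->R0 -> R3=(0,0,0,1) R0=(0,0,0,1)
Op 5: merge R1<->R3 -> R1=(0,0,0,1) R3=(0,0,0,1)
Op 6: merge R3<->R0 -> R3=(0,0,0,1) R0=(0,0,0,1)

Answer: 1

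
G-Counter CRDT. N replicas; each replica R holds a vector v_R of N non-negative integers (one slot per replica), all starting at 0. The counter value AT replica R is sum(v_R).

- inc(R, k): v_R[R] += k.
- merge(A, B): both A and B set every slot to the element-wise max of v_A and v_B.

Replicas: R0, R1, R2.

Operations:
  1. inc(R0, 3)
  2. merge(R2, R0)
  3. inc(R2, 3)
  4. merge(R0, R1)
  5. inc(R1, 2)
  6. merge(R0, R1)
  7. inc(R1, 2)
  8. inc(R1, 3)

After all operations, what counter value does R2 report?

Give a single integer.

Answer: 6

Derivation:
Op 1: inc R0 by 3 -> R0=(3,0,0) value=3
Op 2: merge R2<->R0 -> R2=(3,0,0) R0=(3,0,0)
Op 3: inc R2 by 3 -> R2=(3,0,3) value=6
Op 4: merge R0<->R1 -> R0=(3,0,0) R1=(3,0,0)
Op 5: inc R1 by 2 -> R1=(3,2,0) value=5
Op 6: merge R0<->R1 -> R0=(3,2,0) R1=(3,2,0)
Op 7: inc R1 by 2 -> R1=(3,4,0) value=7
Op 8: inc R1 by 3 -> R1=(3,7,0) value=10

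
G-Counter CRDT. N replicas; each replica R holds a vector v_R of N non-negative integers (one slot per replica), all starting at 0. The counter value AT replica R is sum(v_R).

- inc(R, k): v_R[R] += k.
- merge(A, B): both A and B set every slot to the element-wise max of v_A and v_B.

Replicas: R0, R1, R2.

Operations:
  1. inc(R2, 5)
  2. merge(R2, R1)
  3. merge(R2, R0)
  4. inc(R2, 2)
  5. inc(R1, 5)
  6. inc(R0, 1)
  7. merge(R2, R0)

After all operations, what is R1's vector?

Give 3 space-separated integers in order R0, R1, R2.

Answer: 0 5 5

Derivation:
Op 1: inc R2 by 5 -> R2=(0,0,5) value=5
Op 2: merge R2<->R1 -> R2=(0,0,5) R1=(0,0,5)
Op 3: merge R2<->R0 -> R2=(0,0,5) R0=(0,0,5)
Op 4: inc R2 by 2 -> R2=(0,0,7) value=7
Op 5: inc R1 by 5 -> R1=(0,5,5) value=10
Op 6: inc R0 by 1 -> R0=(1,0,5) value=6
Op 7: merge R2<->R0 -> R2=(1,0,7) R0=(1,0,7)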